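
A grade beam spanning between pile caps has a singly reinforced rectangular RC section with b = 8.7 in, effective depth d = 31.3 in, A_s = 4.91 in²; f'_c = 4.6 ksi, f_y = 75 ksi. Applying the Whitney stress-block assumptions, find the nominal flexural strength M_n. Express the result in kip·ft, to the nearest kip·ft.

T = A_s f_y = 4.91 × 75 = 368.25 kips.
a = T/(0.85 f'_c b) = 368.25/(0.85 × 4.6 × 8.7) = 10.825 in.
M_n = T(d − a/2) = 368.25 × (31.3 − 5.4125) = 9533.1 kip·in = 9533.1/12 = 794.43 kip·ft.

M_n ≈ 794 kip·ft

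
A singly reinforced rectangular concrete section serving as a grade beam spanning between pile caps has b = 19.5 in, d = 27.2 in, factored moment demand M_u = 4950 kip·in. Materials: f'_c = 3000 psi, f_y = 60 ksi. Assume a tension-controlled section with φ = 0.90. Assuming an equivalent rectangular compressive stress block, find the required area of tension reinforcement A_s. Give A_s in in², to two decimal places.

M_n = M_u/φ = 4950/0.90 = 5500 kip·in.
From M_n = 0.85 f'_c a b (d − a/2):
a = d − √(d² − 2M_n/(0.85 f'_c b)) = 27.2 − √(27.2² − 2 × 5500/(0.85 × 3 × 19.5)) = 4.427 in.
A_s = 0.85 f'_c a b / f_y = 0.85 × 3 × 4.427 × 19.5 / 60 = 3.669 in².

A_s ≈ 3.67 in²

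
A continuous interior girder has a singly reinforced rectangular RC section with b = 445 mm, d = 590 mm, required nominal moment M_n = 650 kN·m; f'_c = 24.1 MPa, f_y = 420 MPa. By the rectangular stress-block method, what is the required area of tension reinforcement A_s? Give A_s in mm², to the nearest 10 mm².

A_s ≈ 2970 mm²

With M_n = 0.85 f'_c a b (d − a/2), solve the quadratic for a:
a = d − √(d² − 2M_n/(0.85 f'_c b)) = 590 − √(590² − 2 × 650×10⁶/(0.85 × 24.1 × 445)) = 136.69 mm.
A_s = 0.85 f'_c a b / f_y = 0.85 × 24.1 × 136.69 × 445 / 420 = 2966.8 mm².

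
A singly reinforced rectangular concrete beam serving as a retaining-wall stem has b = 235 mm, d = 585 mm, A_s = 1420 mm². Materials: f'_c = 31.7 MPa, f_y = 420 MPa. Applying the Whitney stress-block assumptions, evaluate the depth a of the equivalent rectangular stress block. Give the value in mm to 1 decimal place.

T = A_s f_y = 1420 × 420 = 596400 N = 596.4 kN.
Setting C = 0.85 f'_c a b equal to T: a = 596400/(0.85 × 31.7 × 235) = 94.2 mm.

a ≈ 94.2 mm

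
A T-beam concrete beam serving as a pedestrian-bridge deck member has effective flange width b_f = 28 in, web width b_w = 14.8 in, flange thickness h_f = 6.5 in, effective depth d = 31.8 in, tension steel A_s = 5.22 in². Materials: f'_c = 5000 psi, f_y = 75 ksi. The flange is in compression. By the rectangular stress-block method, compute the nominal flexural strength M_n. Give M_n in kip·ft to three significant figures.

Tension: T = A_s f_y = 5.22 × 75 = 391.5 kips.
Try a within the flange: a = T/(0.85 f'_c b_f) = 391.5/(0.85 × 5 × 28) = 3.290 in.
Since a = 3.290 ≤ h_f = 6.5 in, the stress block lies entirely in the flange; analyse as a rectangular beam of width b_f.
M_n = T(d − a/2) = 391.5 × (31.8 − 1.645) = 11805.7 kip·in.
M_n = 11805.7/12 = 983.81 kip·ft.

M_n ≈ 984 kip·ft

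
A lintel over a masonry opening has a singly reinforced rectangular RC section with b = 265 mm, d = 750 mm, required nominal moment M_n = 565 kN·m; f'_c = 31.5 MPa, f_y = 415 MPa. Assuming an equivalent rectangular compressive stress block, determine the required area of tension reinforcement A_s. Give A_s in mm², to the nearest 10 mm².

With M_n = 0.85 f'_c a b (d − a/2), solve the quadratic for a:
a = d − √(d² − 2M_n/(0.85 f'_c b)) = 750 − √(750² − 2 × 565×10⁶/(0.85 × 31.5 × 265)) = 114.99 mm.
A_s = 0.85 f'_c a b / f_y = 0.85 × 31.5 × 114.99 × 265 / 415 = 1966.0 mm².

A_s ≈ 1970 mm²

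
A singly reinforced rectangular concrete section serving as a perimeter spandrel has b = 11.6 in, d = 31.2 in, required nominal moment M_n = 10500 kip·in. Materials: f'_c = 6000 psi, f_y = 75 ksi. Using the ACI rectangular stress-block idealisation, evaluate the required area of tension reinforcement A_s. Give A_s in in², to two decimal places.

A_s ≈ 4.99 in²

From M_n = 0.85 f'_c a b (d − a/2):
a = d − √(d² − 2M_n/(0.85 f'_c b)) = 31.2 − √(31.2² − 2 × 10500/(0.85 × 6 × 11.6)) = 6.331 in.
A_s = 0.85 f'_c a b / f_y = 0.85 × 6 × 6.331 × 11.6 / 75 = 4.994 in².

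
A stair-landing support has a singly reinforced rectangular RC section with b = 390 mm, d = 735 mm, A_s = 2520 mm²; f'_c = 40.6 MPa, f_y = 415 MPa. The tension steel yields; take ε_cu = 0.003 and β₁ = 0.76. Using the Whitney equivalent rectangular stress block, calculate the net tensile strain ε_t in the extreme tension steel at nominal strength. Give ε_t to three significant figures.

ε_t ≈ 0.0186

a = A_s f_y/(0.85 f'_c b) = 77.70 mm.
β₁ = 0.76, so c = a/β₁ = 77.70/0.76 = 102.24 mm.
From the linear strain diagram with ε_cu = 0.003: ε_t = 0.003 (d − c)/c = 0.003 × (735 − 102.24)/102.24 = 0.0186.
Since ε_t ≥ 0.005, the section is tension-controlled.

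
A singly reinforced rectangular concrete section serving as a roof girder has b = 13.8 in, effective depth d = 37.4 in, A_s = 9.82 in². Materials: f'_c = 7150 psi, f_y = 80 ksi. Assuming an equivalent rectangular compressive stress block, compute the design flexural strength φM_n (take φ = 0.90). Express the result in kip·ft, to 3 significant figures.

T = A_s f_y = 9.82 × 80 = 785.6 kips.
a = T/(0.85 f'_c b) = 785.6/(0.85 × 7.15 × 13.8) = 9.367 in.
M_n = T(d − a/2) = 785.6 × (37.4 − 4.6835) = 25702.1 kip·in = 25702.1/12 = 2141.84 kip·ft.
φM_n = 0.90 × 2141.84 = 1927.66 kip·ft.

φM_n ≈ 1930 kip·ft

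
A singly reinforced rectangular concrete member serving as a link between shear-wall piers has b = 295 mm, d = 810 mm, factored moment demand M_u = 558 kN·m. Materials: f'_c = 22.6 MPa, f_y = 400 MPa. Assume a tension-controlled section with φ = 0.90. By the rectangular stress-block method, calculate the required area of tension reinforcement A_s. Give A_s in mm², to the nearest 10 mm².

A_s ≈ 2110 mm²

M_n = M_u/φ = 558/0.90 = 620 kN·m.
With M_n = 0.85 f'_c a b (d − a/2), solve the quadratic for a:
a = d − √(d² − 2M_n/(0.85 f'_c b)) = 810 − √(810² − 2 × 620×10⁶/(0.85 × 22.6 × 295)) = 148.72 mm.
A_s = 0.85 f'_c a b / f_y = 0.85 × 22.6 × 148.72 × 295 / 400 = 2107.0 mm².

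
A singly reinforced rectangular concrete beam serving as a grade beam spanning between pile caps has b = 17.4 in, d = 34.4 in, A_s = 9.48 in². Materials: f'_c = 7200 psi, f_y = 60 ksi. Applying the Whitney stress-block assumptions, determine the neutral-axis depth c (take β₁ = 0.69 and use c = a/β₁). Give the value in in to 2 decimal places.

T = A_s f_y = 9.48 × 60 = 568.8 kips.
a = T/(0.85 f'_c b) = 568.8/(0.85 × 7.2 × 17.4) = 5.3414 in.
With β₁ = 0.69, c = a/β₁ = 5.3414/0.69 = 7.74 in.

c ≈ 7.74 in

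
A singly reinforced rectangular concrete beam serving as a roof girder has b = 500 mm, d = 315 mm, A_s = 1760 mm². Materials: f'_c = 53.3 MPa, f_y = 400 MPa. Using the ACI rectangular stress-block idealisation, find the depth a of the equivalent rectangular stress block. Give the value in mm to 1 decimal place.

a ≈ 31.1 mm

T = A_s f_y = 1760 × 400 = 704000 N = 704 kN.
Setting C = 0.85 f'_c a b equal to T: a = 704000/(0.85 × 53.3 × 500) = 31.1 mm.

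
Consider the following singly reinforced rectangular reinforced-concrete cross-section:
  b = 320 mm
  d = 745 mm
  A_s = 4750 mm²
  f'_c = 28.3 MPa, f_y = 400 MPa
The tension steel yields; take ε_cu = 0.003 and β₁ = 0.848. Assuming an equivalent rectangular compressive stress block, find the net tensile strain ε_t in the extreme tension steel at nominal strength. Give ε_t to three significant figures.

ε_t ≈ 0.00468

a = A_s f_y/(0.85 f'_c b) = 246.83 mm.
β₁ = 0.848, so c = a/β₁ = 246.83/0.848 = 291.07 mm.
From the linear strain diagram with ε_cu = 0.003: ε_t = 0.003 (d − c)/c = 0.003 × (745 − 291.07)/291.07 = 0.00468.
ε_t is between 0.004 and 0.005 — transition zone.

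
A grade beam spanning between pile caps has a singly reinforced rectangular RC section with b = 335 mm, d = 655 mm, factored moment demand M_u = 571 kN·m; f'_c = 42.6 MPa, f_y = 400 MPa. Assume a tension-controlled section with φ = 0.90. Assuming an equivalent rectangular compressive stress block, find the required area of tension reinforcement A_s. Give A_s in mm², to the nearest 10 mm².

A_s ≈ 2590 mm²

M_n = M_u/φ = 571/0.90 = 634.444 kN·m.
With M_n = 0.85 f'_c a b (d − a/2), solve the quadratic for a:
a = d − √(d² − 2M_n/(0.85 f'_c b)) = 655 − √(655² − 2 × 634.444×10⁶/(0.85 × 42.6 × 335)) = 85.42 mm.
A_s = 0.85 f'_c a b / f_y = 0.85 × 42.6 × 85.42 × 335 / 400 = 2590.4 mm².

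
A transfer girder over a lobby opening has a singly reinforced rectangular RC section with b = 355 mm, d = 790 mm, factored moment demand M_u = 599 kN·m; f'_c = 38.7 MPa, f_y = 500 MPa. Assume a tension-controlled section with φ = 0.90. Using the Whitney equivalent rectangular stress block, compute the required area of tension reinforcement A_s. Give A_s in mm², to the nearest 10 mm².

M_n = M_u/φ = 599/0.90 = 665.556 kN·m.
With M_n = 0.85 f'_c a b (d − a/2), solve the quadratic for a:
a = d − √(d² − 2M_n/(0.85 f'_c b)) = 790 − √(790² − 2 × 665.556×10⁶/(0.85 × 38.7 × 355)) = 75.78 mm.
A_s = 0.85 f'_c a b / f_y = 0.85 × 38.7 × 75.78 × 355 / 500 = 1769.9 mm².

A_s ≈ 1770 mm²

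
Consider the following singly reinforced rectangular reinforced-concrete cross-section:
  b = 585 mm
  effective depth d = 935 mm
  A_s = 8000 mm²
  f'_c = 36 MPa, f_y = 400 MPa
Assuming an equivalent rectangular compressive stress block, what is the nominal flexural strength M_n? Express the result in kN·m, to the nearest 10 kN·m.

M_n ≈ 2710 kN·m

T = A_s f_y = 8000 × 400 = 3200000 N = 3200 kN.
From C = T: a = T/(0.85 f'_c b) = 3200000/(0.85 × 36 × 585) = 178.76 mm.
M_n = T(d − a/2) = 3200 kN × (935 − 89.38) mm = 2705.98 kN·m.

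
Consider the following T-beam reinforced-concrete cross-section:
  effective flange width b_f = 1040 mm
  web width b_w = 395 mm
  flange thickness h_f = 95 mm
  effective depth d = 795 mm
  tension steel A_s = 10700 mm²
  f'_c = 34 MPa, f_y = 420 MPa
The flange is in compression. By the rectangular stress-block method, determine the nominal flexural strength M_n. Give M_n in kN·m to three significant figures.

M_n ≈ 3160 kN·m

Tension: T = A_s f_y = 10700 × 420 = 4494000 N.
Try a within the flange: a = T/(0.85 f'_c b_f) = 4494000/(0.85 × 34 × 1040) = 149.52 mm.
a = 149.52 > h_f = 95 mm: the block extends into the web. Split into flange-overhang and web parts.
C_f = 0.85 f'_c (b_f − b_w) h_f = 0.85 × 34 × (1040 − 395) × 95 = 1770848 N.
Remaining web compression depth: a_w = (T − C_f)/(0.85 f'_c b_w) = (4494000 − 1770848)/(0.85 × 34 × 395) = 238.55 mm.
M_n = C_f(d − h_f/2) + (T − C_f)(d − a_w/2) = 1770848 × (795 − 47.5) + 2723152 × (795 − 119.275) = 1323.71 + 1840.10 = 3163.81 × 10⁶ N·mm.
M_n = 3163.81 kN·m.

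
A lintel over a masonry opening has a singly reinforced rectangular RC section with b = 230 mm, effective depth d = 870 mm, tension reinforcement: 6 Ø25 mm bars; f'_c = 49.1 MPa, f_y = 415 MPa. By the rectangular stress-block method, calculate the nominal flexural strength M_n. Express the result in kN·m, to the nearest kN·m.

M_n ≈ 986 kN·m

A_s = 6 × 491 = 2946 mm².
T = A_s f_y = 2946 × 415 = 1222590 N = 1222.59 kN.
From C = T: a = T/(0.85 f'_c b) = 1222590/(0.85 × 49.1 × 230) = 127.37 mm.
M_n = T(d − a/2) = 1222.59 kN × (870 − 63.685) mm = 985.79 kN·m.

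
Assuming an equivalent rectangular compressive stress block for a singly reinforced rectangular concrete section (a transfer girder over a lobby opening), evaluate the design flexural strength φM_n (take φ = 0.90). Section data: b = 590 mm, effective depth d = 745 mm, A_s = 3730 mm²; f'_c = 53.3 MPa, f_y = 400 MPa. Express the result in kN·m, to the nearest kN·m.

φM_n ≈ 963 kN·m

T = A_s f_y = 3730 × 400 = 1492000 N = 1492 kN.
From C = T: a = T/(0.85 f'_c b) = 1492000/(0.85 × 53.3 × 590) = 55.82 mm.
M_n = T(d − a/2) = 1492 kN × (745 − 27.91) mm = 1069.90 kN·m.
φM_n = 0.90 × 1069.90 = 962.91 kN·m.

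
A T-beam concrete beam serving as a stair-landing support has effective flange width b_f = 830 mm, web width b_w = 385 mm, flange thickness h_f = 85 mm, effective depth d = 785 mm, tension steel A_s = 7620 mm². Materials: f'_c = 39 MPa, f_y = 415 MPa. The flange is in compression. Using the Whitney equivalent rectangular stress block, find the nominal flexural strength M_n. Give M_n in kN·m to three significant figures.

Tension: T = A_s f_y = 7620 × 415 = 3162300 N.
Try a within the flange: a = T/(0.85 f'_c b_f) = 3162300/(0.85 × 39 × 830) = 114.93 mm.
a = 114.93 > h_f = 85 mm: the block extends into the web. Split into flange-overhang and web parts.
C_f = 0.85 f'_c (b_f − b_w) h_f = 0.85 × 39 × (830 − 385) × 85 = 1253899 N.
Remaining web compression depth: a_w = (T − C_f)/(0.85 f'_c b_w) = (3162300 − 1253899)/(0.85 × 39 × 385) = 149.53 mm.
M_n = C_f(d − h_f/2) + (T − C_f)(d − a_w/2) = 1253899 × (785 − 42.5) + 1908401 × (785 − 74.765) = 931.02 + 1355.41 = 2286.43 × 10⁶ N·mm.
M_n = 2286.43 kN·m.

M_n ≈ 2290 kN·m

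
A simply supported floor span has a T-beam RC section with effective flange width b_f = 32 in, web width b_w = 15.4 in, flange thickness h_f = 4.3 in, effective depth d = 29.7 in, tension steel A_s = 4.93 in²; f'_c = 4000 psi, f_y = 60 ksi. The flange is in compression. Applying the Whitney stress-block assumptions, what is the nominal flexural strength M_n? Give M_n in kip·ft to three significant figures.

M_n ≈ 699 kip·ft

Tension: T = A_s f_y = 4.93 × 60 = 295.8 kips.
Try a within the flange: a = T/(0.85 f'_c b_f) = 295.8/(0.85 × 4 × 32) = 2.719 in.
Since a = 2.719 ≤ h_f = 4.3 in, the stress block lies entirely in the flange; analyse as a rectangular beam of width b_f.
M_n = T(d − a/2) = 295.8 × (29.7 − 1.3595) = 8383.1 kip·in.
M_n = 8383.1/12 = 698.59 kip·ft.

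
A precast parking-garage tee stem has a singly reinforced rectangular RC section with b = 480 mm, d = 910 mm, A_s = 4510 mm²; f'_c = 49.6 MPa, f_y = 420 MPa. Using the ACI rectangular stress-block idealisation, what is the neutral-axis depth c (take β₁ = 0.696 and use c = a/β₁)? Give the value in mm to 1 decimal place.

c ≈ 134.5 mm

T = A_s f_y = 4510 × 420 = 1894200 N = 1894.2 kN.
Setting C = 0.85 f'_c a b equal to T: a = 1894200/(0.85 × 49.6 × 480) = 93.602 mm.
With β₁ = 0.696, c = a/β₁ = 93.602/0.696 = 134.5 mm.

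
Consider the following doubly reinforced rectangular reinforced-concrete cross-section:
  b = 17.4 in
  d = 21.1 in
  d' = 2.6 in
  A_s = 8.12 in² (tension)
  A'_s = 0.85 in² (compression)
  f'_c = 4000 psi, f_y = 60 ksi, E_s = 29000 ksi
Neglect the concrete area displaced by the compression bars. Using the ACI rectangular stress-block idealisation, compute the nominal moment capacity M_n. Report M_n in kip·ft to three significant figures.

M_n ≈ 712 kip·ft

Assume both steels yield.
a = (A_s − A'_s) f_y/(0.85 f'_c b) = (8.12 − 0.85) × 60/(0.85 × 4 × 17.4) = 7.373 in.
c = a/β₁ = 7.373/0.85 = 8.674 in; ε'_s = 0.003(c − d')/c = 0.0021 ≥ ε_y = 0.0021, so the compression steel yields.
M_n = (A_s − A'_s) f_y (d − a/2) + A'_s f_y (d − d') = 436.2 × (21.1 − 3.6865) + 51 × (21.1 − 2.6) = 7595.8 + 943.5 = 8539.3 kip·in = 8539.3/12 = 711.61 kip·ft.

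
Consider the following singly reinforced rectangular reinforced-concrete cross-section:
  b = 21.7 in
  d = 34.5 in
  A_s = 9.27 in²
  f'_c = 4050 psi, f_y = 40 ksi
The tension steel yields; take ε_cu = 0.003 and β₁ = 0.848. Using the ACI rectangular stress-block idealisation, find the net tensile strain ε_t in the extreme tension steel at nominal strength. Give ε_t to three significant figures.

ε_t ≈ 0.0147

a = A_s f_y/(0.85 f'_c b) = 4.964 in.
β₁ = 0.848, so c = a/β₁ = 4.964/0.848 = 5.854 in.
From the linear strain diagram with ε_cu = 0.003: ε_t = 0.003 (d − c)/c = 0.003 × (34.5 − 5.854)/5.854 = 0.0147.
Since ε_t ≥ 0.005, the section is tension-controlled.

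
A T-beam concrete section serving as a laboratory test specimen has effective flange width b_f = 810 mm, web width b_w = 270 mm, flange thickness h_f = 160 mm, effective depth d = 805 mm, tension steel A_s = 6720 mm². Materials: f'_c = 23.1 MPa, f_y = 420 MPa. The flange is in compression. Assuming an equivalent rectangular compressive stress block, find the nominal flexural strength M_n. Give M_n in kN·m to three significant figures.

M_n ≈ 2020 kN·m

Tension: T = A_s f_y = 6720 × 420 = 2822400 N.
Try a within the flange: a = T/(0.85 f'_c b_f) = 2822400/(0.85 × 23.1 × 810) = 177.46 mm.
a = 177.46 > h_f = 160 mm: the block extends into the web. Split into flange-overhang and web parts.
C_f = 0.85 f'_c (b_f − b_w) h_f = 0.85 × 23.1 × (810 − 270) × 160 = 1696464 N.
Remaining web compression depth: a_w = (T − C_f)/(0.85 f'_c b_w) = (2822400 − 1696464)/(0.85 × 23.1 × 270) = 212.38 mm.
M_n = C_f(d − h_f/2) + (T − C_f)(d − a_w/2) = 1696464 × (805 − 80) + 1125936 × (805 − 106.19) = 1229.94 + 786.82 = 2016.76 × 10⁶ N·mm.
M_n = 2016.76 kN·m.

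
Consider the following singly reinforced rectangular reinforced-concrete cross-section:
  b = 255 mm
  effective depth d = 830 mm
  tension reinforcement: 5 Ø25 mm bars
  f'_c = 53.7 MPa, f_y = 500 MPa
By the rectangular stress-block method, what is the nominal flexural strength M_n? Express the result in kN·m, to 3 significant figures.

A_s = 5 × 491 = 2455 mm².
T = A_s f_y = 2455 × 500 = 1227500 N = 1227.5 kN.
From C = T: a = T/(0.85 f'_c b) = 1227500/(0.85 × 53.7 × 255) = 105.46 mm.
M_n = T(d − a/2) = 1227.5 kN × (830 − 52.73) mm = 954.10 kN·m.

M_n ≈ 954 kN·m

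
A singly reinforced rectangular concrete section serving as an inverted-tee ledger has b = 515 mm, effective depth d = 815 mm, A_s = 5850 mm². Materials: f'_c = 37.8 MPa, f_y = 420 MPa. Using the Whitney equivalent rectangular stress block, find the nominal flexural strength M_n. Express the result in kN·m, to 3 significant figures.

T = A_s f_y = 5850 × 420 = 2457000 N = 2457 kN.
From C = T: a = T/(0.85 f'_c b) = 2457000/(0.85 × 37.8 × 515) = 148.49 mm.
M_n = T(d − a/2) = 2457 kN × (815 − 74.245) mm = 1820.04 kN·m.

M_n ≈ 1820 kN·m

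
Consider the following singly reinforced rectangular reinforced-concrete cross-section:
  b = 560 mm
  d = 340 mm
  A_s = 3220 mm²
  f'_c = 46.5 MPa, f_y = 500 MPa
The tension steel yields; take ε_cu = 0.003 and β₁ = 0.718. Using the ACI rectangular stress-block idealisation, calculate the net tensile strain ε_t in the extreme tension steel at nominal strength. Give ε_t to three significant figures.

a = A_s f_y/(0.85 f'_c b) = 72.74 mm.
β₁ = 0.718, so c = a/β₁ = 72.74/0.718 = 101.31 mm.
From the linear strain diagram with ε_cu = 0.003: ε_t = 0.003 (d − c)/c = 0.003 × (340 − 101.31)/101.31 = 0.00707.
Since ε_t ≥ 0.005, the section is tension-controlled.

ε_t ≈ 0.00707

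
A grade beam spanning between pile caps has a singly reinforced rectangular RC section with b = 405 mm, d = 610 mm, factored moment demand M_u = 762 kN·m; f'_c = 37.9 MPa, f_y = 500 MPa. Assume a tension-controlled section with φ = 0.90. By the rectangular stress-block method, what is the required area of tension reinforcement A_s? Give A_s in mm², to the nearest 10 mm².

A_s ≈ 3070 mm²

M_n = M_u/φ = 762/0.90 = 846.667 kN·m.
With M_n = 0.85 f'_c a b (d − a/2), solve the quadratic for a:
a = d − √(d² − 2M_n/(0.85 f'_c b)) = 610 − √(610² − 2 × 846.667×10⁶/(0.85 × 37.9 × 405)) = 117.75 mm.
A_s = 0.85 f'_c a b / f_y = 0.85 × 37.9 × 117.75 × 405 / 500 = 3072.6 mm².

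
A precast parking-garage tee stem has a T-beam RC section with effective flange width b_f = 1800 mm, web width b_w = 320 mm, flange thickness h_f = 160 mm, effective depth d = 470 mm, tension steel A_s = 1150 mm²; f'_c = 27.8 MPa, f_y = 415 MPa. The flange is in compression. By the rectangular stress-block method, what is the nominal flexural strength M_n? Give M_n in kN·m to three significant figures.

M_n ≈ 222 kN·m

Tension: T = A_s f_y = 1150 × 415 = 477250 N.
Try a within the flange: a = T/(0.85 f'_c b_f) = 477250/(0.85 × 27.8 × 1800) = 11.22 mm.
Since a = 11.22 ≤ h_f = 160 mm, the stress block lies entirely in the flange; analyse as a rectangular beam of width b_f.
M_n = T(d − a/2) = 477250 × (470 − 5.61) = 221.63 × 10⁶ N·mm.
M_n = 221.63 kN·m.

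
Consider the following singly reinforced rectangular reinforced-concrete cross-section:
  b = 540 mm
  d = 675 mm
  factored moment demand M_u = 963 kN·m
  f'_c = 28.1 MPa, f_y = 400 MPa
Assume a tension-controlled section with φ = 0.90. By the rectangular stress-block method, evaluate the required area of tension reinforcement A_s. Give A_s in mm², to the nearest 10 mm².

A_s ≈ 4410 mm²

M_n = M_u/φ = 963/0.90 = 1070 kN·m.
With M_n = 0.85 f'_c a b (d − a/2), solve the quadratic for a:
a = d − √(d² − 2M_n/(0.85 f'_c b)) = 675 − √(675² − 2 × 1070×10⁶/(0.85 × 28.1 × 540)) = 136.76 mm.
A_s = 0.85 f'_c a b / f_y = 0.85 × 28.1 × 136.76 × 540 / 400 = 4409.8 mm².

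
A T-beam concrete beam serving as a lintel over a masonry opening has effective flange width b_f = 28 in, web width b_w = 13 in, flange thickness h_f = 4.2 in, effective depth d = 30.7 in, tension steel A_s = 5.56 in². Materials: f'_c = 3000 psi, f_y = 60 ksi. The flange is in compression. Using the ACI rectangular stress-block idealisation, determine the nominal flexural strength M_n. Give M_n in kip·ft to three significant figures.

M_n ≈ 788 kip·ft

Tension: T = A_s f_y = 5.56 × 60 = 333.6 kips.
Try a within the flange: a = T/(0.85 f'_c b_f) = 333.6/(0.85 × 3 × 28) = 4.672 in.
a = 4.672 > h_f = 4.2 in: the block extends into the web. Split into flange-overhang and web parts.
C_f = 0.85 f'_c (b_f − b_w) h_f = 0.85 × 3 × (28 − 13) × 4.2 = 160.7 kips.
Remaining web compression depth: a_w = (T − C_f)/(0.85 f'_c b_w) = (333.6 − 160.7)/(0.85 × 3 × 13) = 5.216 in.
M_n = C_f(d − h_f/2) + (T − C_f)(d − a_w/2) = 160.7 × (30.7 − 2.1) + 172.9 × (30.7 − 2.608) = 4596.0 + 4857.1 = 9453.1 kip·in.
M_n = 9453.1/12 = 787.76 kip·ft.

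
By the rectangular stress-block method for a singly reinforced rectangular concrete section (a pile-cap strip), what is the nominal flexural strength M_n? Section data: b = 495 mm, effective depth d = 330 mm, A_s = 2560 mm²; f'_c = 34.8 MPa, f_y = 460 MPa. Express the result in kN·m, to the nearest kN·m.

T = A_s f_y = 2560 × 460 = 1177600 N = 1177.6 kN.
From C = T: a = T/(0.85 f'_c b) = 1177600/(0.85 × 34.8 × 495) = 80.43 mm.
M_n = T(d − a/2) = 1177.6 kN × (330 − 40.215) mm = 341.25 kN·m.

M_n ≈ 341 kN·m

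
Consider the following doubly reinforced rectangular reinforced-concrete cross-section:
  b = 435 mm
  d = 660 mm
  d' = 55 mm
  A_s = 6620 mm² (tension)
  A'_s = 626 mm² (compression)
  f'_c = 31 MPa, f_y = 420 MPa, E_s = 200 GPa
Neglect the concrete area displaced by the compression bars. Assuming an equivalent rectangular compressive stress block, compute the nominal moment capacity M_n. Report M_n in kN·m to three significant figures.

Assume both tension and compression steel yield.
Net tension couple steel: A_s − A'_s = 5994 mm².
a = (A_s − A'_s) f_y / (0.85 f'_c b) = 2517480/(0.85 × 31 × 435) = 219.63 mm.
c = a/β₁ = 219.63/0.829 = 264.93 mm; ε'_s = 0.003(c − d')/c = 0.0024 ≥ f_y/E_s = 0.0021, so compression steel does yield.
M_n = (A_s − A'_s) f_y (d − a/2) + A'_s f_y (d − d') = [2517480 × (660 − 109.815) + 262920 × (660 − 55)] × 10⁻⁶ = 1385.08 + 159.07 = 1544.15 kN·m.

M_n ≈ 1540 kN·m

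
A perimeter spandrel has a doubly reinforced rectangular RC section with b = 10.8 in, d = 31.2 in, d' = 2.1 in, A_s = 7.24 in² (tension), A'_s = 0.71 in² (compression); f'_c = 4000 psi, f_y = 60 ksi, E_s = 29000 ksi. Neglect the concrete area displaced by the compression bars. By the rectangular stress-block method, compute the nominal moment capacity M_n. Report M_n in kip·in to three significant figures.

Assume both steels yield.
a = (A_s − A'_s) f_y/(0.85 f'_c b) = (7.24 − 0.71) × 60/(0.85 × 4 × 10.8) = 10.670 in.
c = a/β₁ = 10.670/0.85 = 12.553 in; ε'_s = 0.003(c − d')/c = 0.0025 ≥ ε_y = 0.0021, so the compression steel yields.
M_n = (A_s − A'_s) f_y (d − a/2) + A'_s f_y (d − d') = 391.8 × (31.2 − 5.335) + 42.6 × (31.2 − 2.1) = 10133.9 + 1239.7 = 11373.6 kip·in.

M_n ≈ 11400 kip·in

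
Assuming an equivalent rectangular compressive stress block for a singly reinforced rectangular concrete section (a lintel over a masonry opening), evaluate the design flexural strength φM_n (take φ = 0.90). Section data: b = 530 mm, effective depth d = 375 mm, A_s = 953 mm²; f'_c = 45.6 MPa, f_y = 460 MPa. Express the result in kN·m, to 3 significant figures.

T = A_s f_y = 953 × 460 = 438380 N = 438.38 kN.
From C = T: a = T/(0.85 f'_c b) = 438380/(0.85 × 45.6 × 530) = 21.34 mm.
M_n = T(d − a/2) = 438.38 kN × (375 − 10.67) mm = 159.71 kN·m.
φM_n = 0.90 × 159.71 = 143.74 kN·m.

φM_n ≈ 144 kN·m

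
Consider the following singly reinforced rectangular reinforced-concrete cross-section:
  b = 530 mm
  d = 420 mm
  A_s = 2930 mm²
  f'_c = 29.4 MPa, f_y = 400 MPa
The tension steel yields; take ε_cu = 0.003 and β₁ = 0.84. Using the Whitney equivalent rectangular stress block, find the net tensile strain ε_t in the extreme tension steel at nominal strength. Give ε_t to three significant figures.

a = A_s f_y/(0.85 f'_c b) = 88.49 mm.
β₁ = 0.84, so c = a/β₁ = 88.49/0.84 = 105.35 mm.
From the linear strain diagram with ε_cu = 0.003: ε_t = 0.003 (d − c)/c = 0.003 × (420 − 105.35)/105.35 = 0.00896.
Since ε_t ≥ 0.005, the section is tension-controlled.

ε_t ≈ 0.00896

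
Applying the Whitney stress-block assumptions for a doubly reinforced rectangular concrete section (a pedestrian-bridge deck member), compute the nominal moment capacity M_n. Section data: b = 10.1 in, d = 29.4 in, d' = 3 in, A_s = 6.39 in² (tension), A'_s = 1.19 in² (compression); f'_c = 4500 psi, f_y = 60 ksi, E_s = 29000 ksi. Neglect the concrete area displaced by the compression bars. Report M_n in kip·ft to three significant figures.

Assume both steels yield.
a = (A_s − A'_s) f_y/(0.85 f'_c b) = (6.39 − 1.19) × 60/(0.85 × 4.5 × 10.1) = 8.076 in.
c = a/β₁ = 8.076/0.825 = 9.789 in; ε'_s = 0.003(c − d')/c = 0.0021 ≥ ε_y = 0.0021, so the compression steel yields.
M_n = (A_s − A'_s) f_y (d − a/2) + A'_s f_y (d − d') = 312 × (29.4 − 4.038) + 71.4 × (29.4 − 3) = 7912.9 + 1885.0 = 9797.9 kip·in = 9797.9/12 = 816.49 kip·ft.

M_n ≈ 816 kip·ft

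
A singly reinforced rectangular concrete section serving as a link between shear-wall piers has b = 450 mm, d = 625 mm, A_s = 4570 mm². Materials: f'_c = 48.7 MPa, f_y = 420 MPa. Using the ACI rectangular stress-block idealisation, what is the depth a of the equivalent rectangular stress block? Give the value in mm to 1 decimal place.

a ≈ 103.0 mm

T = A_s f_y = 4570 × 420 = 1919400 N = 1919.4 kN.
Setting C = 0.85 f'_c a b equal to T: a = 1919400/(0.85 × 48.7 × 450) = 103.0 mm.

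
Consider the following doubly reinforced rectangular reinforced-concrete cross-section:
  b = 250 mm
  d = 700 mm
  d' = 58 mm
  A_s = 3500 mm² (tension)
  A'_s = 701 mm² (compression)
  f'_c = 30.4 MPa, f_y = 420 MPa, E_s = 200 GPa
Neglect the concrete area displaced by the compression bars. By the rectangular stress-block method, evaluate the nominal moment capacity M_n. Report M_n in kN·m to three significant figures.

Assume both tension and compression steel yield.
Net tension couple steel: A_s − A'_s = 2799 mm².
a = (A_s − A'_s) f_y / (0.85 f'_c b) = 1175580/(0.85 × 30.4 × 250) = 181.98 mm.
c = a/β₁ = 181.98/0.833 = 218.46 mm; ε'_s = 0.003(c − d')/c = 0.0022 ≥ f_y/E_s = 0.0021, so compression steel does yield.
M_n = (A_s − A'_s) f_y (d − a/2) + A'_s f_y (d − d') = [1175580 × (700 − 90.99) + 294420 × (700 − 58)] × 10⁻⁶ = 715.94 + 189.02 = 904.96 kN·m.

M_n ≈ 905 kN·m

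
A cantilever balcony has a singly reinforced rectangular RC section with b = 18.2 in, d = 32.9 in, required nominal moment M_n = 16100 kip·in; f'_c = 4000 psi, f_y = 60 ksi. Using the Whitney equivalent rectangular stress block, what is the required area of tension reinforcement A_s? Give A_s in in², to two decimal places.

A_s ≈ 9.48 in²

From M_n = 0.85 f'_c a b (d − a/2):
a = d − √(d² − 2M_n/(0.85 f'_c b)) = 32.9 − √(32.9² − 2 × 16100/(0.85 × 4 × 18.2)) = 9.192 in.
A_s = 0.85 f'_c a b / f_y = 0.85 × 4 × 9.192 × 18.2 / 60 = 9.480 in².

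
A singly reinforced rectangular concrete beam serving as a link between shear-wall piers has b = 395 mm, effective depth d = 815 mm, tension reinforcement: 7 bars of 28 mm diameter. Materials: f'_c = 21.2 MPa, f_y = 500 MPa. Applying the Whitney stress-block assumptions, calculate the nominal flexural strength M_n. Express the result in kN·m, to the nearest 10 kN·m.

M_n ≈ 1430 kN·m

A_s = 7 × 616 = 4312 mm².
T = A_s f_y = 4312 × 500 = 2156000 N = 2156 kN.
From C = T: a = T/(0.85 f'_c b) = 2156000/(0.85 × 21.2 × 395) = 302.90 mm.
M_n = T(d − a/2) = 2156 kN × (815 − 151.45) mm = 1430.61 kN·m.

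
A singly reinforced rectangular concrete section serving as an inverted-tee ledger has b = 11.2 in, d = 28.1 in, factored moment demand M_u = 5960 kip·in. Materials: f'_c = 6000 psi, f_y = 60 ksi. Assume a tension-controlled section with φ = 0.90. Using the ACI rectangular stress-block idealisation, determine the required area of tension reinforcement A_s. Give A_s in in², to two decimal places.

M_n = M_u/φ = 5960/0.90 = 6622.22 kip·in.
From M_n = 0.85 f'_c a b (d − a/2):
a = d − √(d² − 2M_n/(0.85 f'_c b)) = 28.1 − √(28.1² − 2 × 6622.22/(0.85 × 6 × 11.2)) = 4.483 in.
A_s = 0.85 f'_c a b / f_y = 0.85 × 6 × 4.483 × 11.2 / 60 = 4.268 in².

A_s ≈ 4.27 in²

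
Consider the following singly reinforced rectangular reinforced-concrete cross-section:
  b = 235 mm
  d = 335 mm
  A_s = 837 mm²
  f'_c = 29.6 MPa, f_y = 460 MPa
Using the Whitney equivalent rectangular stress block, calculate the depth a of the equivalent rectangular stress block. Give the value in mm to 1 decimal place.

T = A_s f_y = 837 × 460 = 385020 N = 385.02 kN.
Setting C = 0.85 f'_c a b equal to T: a = 385020/(0.85 × 29.6 × 235) = 65.1 mm.

a ≈ 65.1 mm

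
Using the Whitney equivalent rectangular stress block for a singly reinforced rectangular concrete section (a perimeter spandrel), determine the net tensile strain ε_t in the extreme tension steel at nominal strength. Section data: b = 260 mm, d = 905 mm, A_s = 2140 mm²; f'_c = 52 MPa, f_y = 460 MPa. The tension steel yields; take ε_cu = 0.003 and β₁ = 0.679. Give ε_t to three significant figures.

a = A_s f_y/(0.85 f'_c b) = 85.66 mm.
β₁ = 0.679, so c = a/β₁ = 85.66/0.679 = 126.16 mm.
From the linear strain diagram with ε_cu = 0.003: ε_t = 0.003 (d − c)/c = 0.003 × (905 − 126.16)/126.16 = 0.0185.
Since ε_t ≥ 0.005, the section is tension-controlled.

ε_t ≈ 0.0185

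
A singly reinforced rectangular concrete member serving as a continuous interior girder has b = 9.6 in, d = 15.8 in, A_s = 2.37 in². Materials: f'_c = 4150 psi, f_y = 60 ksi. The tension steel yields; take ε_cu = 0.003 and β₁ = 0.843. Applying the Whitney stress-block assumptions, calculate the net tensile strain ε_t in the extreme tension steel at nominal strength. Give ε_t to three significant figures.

ε_t ≈ 0.00652

a = A_s f_y/(0.85 f'_c b) = 4.199 in.
β₁ = 0.843, so c = a/β₁ = 4.199/0.843 = 4.981 in.
From the linear strain diagram with ε_cu = 0.003: ε_t = 0.003 (d − c)/c = 0.003 × (15.8 − 4.981)/4.981 = 0.00652.
Since ε_t ≥ 0.005, the section is tension-controlled.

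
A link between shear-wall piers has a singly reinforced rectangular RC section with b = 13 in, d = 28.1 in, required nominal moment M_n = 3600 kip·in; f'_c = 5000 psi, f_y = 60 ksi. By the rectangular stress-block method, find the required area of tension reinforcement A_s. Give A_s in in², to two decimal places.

A_s ≈ 2.23 in²

From M_n = 0.85 f'_c a b (d − a/2):
a = d − √(d² − 2M_n/(0.85 f'_c b)) = 28.1 − √(28.1² − 2 × 3600/(0.85 × 5 × 13)) = 2.423 in.
A_s = 0.85 f'_c a b / f_y = 0.85 × 5 × 2.423 × 13 / 60 = 2.231 in².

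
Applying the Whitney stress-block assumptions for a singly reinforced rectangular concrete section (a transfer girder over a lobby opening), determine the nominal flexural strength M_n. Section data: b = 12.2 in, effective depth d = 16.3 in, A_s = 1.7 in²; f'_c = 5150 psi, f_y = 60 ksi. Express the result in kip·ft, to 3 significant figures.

M_n ≈ 130 kip·ft

T = A_s f_y = 1.7 × 60 = 102 kips.
a = T/(0.85 f'_c b) = 102/(0.85 × 5.15 × 12.2) = 1.910 in.
M_n = T(d − a/2) = 102 × (16.3 − 0.955) = 1565.2 kip·in = 1565.2/12 = 130.43 kip·ft.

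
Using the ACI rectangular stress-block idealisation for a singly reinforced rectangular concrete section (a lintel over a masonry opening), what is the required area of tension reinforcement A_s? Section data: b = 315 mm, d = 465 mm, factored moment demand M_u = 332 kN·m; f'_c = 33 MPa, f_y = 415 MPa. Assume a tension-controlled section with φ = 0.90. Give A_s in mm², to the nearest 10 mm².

M_n = M_u/φ = 332/0.90 = 368.889 kN·m.
With M_n = 0.85 f'_c a b (d − a/2), solve the quadratic for a:
a = d − √(d² − 2M_n/(0.85 f'_c b)) = 465 − √(465² − 2 × 368.889×10⁶/(0.85 × 33 × 315)) = 100.68 mm.
A_s = 0.85 f'_c a b / f_y = 0.85 × 33 × 100.68 × 315 / 415 = 2143.6 mm².

A_s ≈ 2140 mm²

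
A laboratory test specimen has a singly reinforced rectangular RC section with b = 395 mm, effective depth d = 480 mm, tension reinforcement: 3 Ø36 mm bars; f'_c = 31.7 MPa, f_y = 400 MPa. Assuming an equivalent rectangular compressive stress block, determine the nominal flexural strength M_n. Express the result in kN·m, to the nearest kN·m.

A_s = 3 × 1018 = 3054 mm².
T = A_s f_y = 3054 × 400 = 1221600 N = 1221.6 kN.
From C = T: a = T/(0.85 f'_c b) = 1221600/(0.85 × 31.7 × 395) = 114.78 mm.
M_n = T(d − a/2) = 1221.6 kN × (480 − 57.39) mm = 516.26 kN·m.

M_n ≈ 516 kN·m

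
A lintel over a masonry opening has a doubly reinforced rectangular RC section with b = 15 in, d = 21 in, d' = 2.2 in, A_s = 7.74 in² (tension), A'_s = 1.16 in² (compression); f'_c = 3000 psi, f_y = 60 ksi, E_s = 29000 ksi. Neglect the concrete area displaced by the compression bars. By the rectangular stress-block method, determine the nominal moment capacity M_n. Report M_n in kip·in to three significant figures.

Assume both steels yield.
a = (A_s − A'_s) f_y/(0.85 f'_c b) = (7.74 − 1.16) × 60/(0.85 × 3 × 15) = 10.322 in.
c = a/β₁ = 10.322/0.85 = 12.144 in; ε'_s = 0.003(c − d')/c = 0.0025 ≥ ε_y = 0.0021, so the compression steel yields.
M_n = (A_s − A'_s) f_y (d − a/2) + A'_s f_y (d − d') = 394.8 × (21 − 5.161) + 69.6 × (21 − 2.2) = 6253.2 + 1308.5 = 7561.7 kip·in.

M_n ≈ 7560 kip·in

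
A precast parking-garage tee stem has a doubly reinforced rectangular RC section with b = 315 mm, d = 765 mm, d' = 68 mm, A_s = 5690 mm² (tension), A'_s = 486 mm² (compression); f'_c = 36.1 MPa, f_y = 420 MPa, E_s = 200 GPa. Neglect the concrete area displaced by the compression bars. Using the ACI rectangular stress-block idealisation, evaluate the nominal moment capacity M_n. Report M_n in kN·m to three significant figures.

Assume both tension and compression steel yield.
Net tension couple steel: A_s − A'_s = 5204 mm².
a = (A_s − A'_s) f_y / (0.85 f'_c b) = 2185680/(0.85 × 36.1 × 315) = 226.13 mm.
c = a/β₁ = 226.13/0.792 = 285.52 mm; ε'_s = 0.003(c − d')/c = 0.0023 ≥ f_y/E_s = 0.0021, so compression steel does yield.
M_n = (A_s − A'_s) f_y (d − a/2) + A'_s f_y (d − d') = [2185680 × (765 − 113.065) + 204120 × (765 − 68)] × 10⁻⁶ = 1424.92 + 142.27 = 1567.19 kN·m.

M_n ≈ 1570 kN·m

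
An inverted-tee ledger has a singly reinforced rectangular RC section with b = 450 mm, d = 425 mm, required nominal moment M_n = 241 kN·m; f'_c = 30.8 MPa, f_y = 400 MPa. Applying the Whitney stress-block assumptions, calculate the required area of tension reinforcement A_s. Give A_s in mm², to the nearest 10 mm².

A_s ≈ 1510 mm²

With M_n = 0.85 f'_c a b (d − a/2), solve the quadratic for a:
a = d − √(d² − 2M_n/(0.85 f'_c b)) = 425 − √(425² − 2 × 241×10⁶/(0.85 × 30.8 × 450)) = 51.22 mm.
A_s = 0.85 f'_c a b / f_y = 0.85 × 30.8 × 51.22 × 450 / 400 = 1508.6 mm².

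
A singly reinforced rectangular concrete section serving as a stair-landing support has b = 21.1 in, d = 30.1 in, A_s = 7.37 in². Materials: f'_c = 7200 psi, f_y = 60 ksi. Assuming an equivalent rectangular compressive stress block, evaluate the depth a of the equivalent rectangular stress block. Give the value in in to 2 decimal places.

T = A_s f_y = 7.37 × 60 = 442.2 kips.
a = T/(0.85 f'_c b) = 442.2/(0.85 × 7.2 × 21.1) = 3.42 in.

a ≈ 3.42 in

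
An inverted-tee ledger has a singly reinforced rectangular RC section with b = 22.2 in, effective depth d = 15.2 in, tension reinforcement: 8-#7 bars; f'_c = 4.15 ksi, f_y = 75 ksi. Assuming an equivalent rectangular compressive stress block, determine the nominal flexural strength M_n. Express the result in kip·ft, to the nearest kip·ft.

M_n ≈ 387 kip·ft

A_s = 8 × 0.6 = 4.8 in².
T = A_s f_y = 4.8 × 75 = 360 kips.
a = T/(0.85 f'_c b) = 360/(0.85 × 4.15 × 22.2) = 4.597 in.
M_n = T(d − a/2) = 360 × (15.2 − 2.2985) = 4644.5 kip·in = 4644.5/12 = 387.04 kip·ft.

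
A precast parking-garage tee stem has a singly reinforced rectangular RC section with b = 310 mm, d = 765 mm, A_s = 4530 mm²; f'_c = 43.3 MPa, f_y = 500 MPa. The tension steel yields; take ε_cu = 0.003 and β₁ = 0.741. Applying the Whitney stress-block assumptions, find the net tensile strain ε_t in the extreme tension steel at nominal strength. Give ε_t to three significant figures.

a = A_s f_y/(0.85 f'_c b) = 198.52 mm.
β₁ = 0.741, so c = a/β₁ = 198.52/0.741 = 267.91 mm.
From the linear strain diagram with ε_cu = 0.003: ε_t = 0.003 (d − c)/c = 0.003 × (765 − 267.91)/267.91 = 0.00557.
Since ε_t ≥ 0.005, the section is tension-controlled.

ε_t ≈ 0.00557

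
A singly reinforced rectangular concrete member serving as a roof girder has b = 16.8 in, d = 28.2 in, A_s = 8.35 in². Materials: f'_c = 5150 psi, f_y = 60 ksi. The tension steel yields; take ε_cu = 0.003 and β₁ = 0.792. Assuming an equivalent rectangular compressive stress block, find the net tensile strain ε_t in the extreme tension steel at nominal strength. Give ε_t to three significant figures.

ε_t ≈ 0.00684

a = A_s f_y/(0.85 f'_c b) = 6.812 in.
β₁ = 0.792, so c = a/β₁ = 6.812/0.792 = 8.601 in.
From the linear strain diagram with ε_cu = 0.003: ε_t = 0.003 (d − c)/c = 0.003 × (28.2 − 8.601)/8.601 = 0.00684.
Since ε_t ≥ 0.005, the section is tension-controlled.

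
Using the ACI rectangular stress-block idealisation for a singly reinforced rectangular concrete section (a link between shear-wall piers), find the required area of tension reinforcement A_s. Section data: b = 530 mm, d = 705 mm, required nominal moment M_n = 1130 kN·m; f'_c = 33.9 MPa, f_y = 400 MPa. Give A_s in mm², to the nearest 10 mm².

A_s ≈ 4360 mm²

With M_n = 0.85 f'_c a b (d − a/2), solve the quadratic for a:
a = d − √(d² − 2M_n/(0.85 f'_c b)) = 705 − √(705² − 2 × 1130×10⁶/(0.85 × 33.9 × 530)) = 114.20 mm.
A_s = 0.85 f'_c a b / f_y = 0.85 × 33.9 × 114.20 × 530 / 400 = 4360.1 mm².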